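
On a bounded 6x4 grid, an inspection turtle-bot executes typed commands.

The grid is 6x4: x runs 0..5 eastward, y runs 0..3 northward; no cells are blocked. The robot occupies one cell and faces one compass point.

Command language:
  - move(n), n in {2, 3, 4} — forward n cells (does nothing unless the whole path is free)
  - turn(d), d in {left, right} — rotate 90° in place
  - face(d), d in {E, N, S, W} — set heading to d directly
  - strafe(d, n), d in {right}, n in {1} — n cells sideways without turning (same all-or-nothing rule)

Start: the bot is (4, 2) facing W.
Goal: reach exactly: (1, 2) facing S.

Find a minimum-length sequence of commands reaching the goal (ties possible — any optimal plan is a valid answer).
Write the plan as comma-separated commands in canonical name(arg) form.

move(3), face(S)

from: (4, 2) facing W
step 1 (move(3)): (1, 2) facing W
step 2 (face(S)): (1, 2) facing S
nothing shorter than 2 reaches the goal.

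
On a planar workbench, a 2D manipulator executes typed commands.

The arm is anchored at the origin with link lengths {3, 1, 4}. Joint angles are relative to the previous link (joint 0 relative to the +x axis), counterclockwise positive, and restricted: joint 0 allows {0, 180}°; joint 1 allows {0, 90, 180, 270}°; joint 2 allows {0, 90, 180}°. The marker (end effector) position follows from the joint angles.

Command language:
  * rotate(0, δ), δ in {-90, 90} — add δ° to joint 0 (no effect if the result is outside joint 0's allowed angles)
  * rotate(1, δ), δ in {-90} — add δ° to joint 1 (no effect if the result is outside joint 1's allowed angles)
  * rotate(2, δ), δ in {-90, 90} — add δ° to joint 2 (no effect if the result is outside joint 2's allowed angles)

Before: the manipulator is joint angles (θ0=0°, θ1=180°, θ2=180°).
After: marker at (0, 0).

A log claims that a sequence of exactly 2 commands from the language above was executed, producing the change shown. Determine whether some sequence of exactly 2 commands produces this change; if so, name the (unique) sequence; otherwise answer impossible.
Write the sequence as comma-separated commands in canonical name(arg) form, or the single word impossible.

rotate(1, -90), rotate(1, -90)

initial: joint angles (θ0=0°, θ1=180°, θ2=180°)
1. rotate(1, -90) → joint angles (θ0=0°, θ1=90°, θ2=180°)
2. rotate(1, -90) → joint angles (θ0=0°, θ1=0°, θ2=180°)
all 25 alternatives checked — unique.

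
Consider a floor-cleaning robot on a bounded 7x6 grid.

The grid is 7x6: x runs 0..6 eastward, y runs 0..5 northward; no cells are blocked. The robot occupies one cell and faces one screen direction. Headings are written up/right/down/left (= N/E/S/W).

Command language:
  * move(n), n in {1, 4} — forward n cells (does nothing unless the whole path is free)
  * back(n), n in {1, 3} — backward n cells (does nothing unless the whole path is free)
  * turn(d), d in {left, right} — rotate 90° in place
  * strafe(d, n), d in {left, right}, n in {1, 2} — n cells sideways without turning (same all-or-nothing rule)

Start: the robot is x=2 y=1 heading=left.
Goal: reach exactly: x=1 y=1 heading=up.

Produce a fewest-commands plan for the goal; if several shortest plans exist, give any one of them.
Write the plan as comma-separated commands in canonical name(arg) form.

move(1), turn(right)

start: x=2 y=1 heading=left
t=1 move(1) ⇒ x=1 y=1 heading=left
t=2 turn(right) ⇒ x=1 y=1 heading=up
shorter routes all fall short; 2 is best.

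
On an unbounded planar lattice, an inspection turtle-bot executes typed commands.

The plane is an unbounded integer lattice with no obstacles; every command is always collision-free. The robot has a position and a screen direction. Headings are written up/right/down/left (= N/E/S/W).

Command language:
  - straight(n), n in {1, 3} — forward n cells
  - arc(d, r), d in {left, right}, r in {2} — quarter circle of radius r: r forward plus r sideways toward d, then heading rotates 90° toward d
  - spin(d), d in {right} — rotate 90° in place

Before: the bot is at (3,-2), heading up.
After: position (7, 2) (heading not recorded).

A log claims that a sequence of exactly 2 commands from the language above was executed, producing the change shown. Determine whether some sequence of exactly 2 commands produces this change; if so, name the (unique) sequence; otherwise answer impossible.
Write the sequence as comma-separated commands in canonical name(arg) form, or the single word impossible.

key: running arc(left, 2) before arc(right, 2) would end elsewhere — order is forced
from: at (3,-2), heading up
1. arc(right, 2) → at (5,0), heading right
2. arc(left, 2) → at (7,2), heading up
no rival 2-sequence matches.

arc(right, 2), arc(left, 2)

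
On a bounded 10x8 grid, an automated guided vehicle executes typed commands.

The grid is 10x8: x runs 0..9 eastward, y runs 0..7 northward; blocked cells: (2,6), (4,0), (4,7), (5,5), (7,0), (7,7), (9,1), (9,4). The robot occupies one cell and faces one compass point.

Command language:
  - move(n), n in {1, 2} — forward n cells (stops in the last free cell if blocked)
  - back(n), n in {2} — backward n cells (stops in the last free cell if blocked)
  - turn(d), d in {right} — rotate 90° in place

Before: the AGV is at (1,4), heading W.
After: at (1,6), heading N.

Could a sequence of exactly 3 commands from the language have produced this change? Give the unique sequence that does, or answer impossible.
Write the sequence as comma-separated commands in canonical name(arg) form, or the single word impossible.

key: position moved to (1,6) AND the heading swung to N — translation plus rotation needed
t0: at (1,4), heading W
t=1 turn(right) ⇒ at (1,4), heading N
t=2 move(1) ⇒ at (1,5), heading N
t=3 move(1) ⇒ at (1,6), heading N
uniquely the one of 64 3-step routes that fits.

turn(right), move(1), move(1)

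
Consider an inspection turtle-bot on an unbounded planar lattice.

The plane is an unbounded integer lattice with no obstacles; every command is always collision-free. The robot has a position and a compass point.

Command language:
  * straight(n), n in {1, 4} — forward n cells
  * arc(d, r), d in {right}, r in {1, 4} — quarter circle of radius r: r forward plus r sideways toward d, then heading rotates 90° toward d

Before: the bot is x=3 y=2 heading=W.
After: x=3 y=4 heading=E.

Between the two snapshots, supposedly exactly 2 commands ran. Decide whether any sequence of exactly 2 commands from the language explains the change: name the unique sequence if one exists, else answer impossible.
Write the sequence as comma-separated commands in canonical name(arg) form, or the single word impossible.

key: position moved to (3,4) AND the heading swung to E — translation plus rotation needed
begin: x=3 y=2 heading=W
[1] after arc(right, 1): x=2 y=3 heading=N
[2] after arc(right, 1): x=3 y=4 heading=E
all 16 alternatives checked — unique.

arc(right, 1), arc(right, 1)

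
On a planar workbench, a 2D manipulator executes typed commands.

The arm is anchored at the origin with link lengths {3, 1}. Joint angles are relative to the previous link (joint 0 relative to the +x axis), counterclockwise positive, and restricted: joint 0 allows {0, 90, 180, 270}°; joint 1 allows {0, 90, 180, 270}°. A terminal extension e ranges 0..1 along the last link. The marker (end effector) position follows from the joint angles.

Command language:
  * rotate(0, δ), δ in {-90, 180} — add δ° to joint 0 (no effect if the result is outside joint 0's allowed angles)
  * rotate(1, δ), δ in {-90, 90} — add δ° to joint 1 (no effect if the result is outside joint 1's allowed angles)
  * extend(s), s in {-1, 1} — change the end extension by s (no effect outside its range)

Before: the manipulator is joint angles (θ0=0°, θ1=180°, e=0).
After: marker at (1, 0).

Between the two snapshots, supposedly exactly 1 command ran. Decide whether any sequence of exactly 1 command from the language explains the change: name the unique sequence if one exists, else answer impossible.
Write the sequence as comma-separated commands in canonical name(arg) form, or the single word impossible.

extend(1)

t0: joint angles (θ0=0°, θ1=180°, e=0)
[1] after extend(1): joint angles (θ0=0°, θ1=180°, e=1)
no rival 1-sequence matches.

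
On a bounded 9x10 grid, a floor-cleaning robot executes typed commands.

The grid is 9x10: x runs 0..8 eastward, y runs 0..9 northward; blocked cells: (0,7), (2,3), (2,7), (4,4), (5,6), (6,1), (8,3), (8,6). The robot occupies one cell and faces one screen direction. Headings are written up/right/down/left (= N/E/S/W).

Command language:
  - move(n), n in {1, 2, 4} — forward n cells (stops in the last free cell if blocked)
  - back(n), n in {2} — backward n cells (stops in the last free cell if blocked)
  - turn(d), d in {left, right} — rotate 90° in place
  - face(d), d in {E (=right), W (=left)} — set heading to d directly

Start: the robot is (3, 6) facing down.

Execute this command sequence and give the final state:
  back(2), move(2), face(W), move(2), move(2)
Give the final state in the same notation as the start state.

(0, 6) facing left

initial: (3, 6) facing down
1. back(2) → (3, 8) facing down
2. move(2) → (3, 6) facing down
3. face(W) → (3, 6) facing left
4. move(2) → (1, 6) facing left
5. move(2) → (0, 6) facing left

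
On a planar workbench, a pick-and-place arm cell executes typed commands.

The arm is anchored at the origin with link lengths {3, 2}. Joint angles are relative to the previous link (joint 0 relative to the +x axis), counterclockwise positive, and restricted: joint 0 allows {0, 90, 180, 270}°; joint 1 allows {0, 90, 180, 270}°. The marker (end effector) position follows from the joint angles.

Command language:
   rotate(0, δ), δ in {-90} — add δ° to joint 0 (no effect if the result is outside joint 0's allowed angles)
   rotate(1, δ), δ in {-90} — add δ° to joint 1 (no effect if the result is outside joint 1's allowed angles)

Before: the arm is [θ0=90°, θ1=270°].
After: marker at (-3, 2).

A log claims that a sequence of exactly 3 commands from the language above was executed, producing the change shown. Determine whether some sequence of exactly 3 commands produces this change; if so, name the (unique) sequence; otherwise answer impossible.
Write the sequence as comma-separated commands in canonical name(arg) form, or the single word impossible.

start: [θ0=90°, θ1=270°]
1. rotate(0, -90) → [θ0=0°, θ1=270°]
2. rotate(0, -90) → [θ0=270°, θ1=270°]
3. rotate(0, -90) → [θ0=180°, θ1=270°]
no rival 3-sequence matches.

rotate(0, -90), rotate(0, -90), rotate(0, -90)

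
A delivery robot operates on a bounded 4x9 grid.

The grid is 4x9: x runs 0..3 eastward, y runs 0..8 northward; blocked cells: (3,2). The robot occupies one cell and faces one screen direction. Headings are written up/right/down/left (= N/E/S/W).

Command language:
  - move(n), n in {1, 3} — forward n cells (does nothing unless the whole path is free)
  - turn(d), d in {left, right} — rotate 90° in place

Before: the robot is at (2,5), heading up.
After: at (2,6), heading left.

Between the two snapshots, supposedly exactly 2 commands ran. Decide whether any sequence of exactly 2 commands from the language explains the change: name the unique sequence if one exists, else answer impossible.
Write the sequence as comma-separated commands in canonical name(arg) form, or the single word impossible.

key: position moved to (2,6) AND the heading swung to W — translation plus rotation needed
start: at (2,5), heading up
[1] after move(1): at (2,6), heading up
[2] after turn(left): at (2,6), heading left
no other 2-command option fits: unique.

move(1), turn(left)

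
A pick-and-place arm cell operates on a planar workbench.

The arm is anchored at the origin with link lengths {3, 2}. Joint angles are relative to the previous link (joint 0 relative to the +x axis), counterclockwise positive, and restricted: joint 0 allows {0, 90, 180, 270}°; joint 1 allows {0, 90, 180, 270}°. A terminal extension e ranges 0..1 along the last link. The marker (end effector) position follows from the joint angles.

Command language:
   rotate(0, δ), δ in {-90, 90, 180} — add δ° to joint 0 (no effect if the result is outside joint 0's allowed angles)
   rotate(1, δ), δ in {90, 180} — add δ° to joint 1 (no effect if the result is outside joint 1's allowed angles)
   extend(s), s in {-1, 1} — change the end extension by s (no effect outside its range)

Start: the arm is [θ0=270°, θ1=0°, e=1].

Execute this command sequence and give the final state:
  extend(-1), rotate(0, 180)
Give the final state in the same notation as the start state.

t0: [θ0=270°, θ1=0°, e=1]
1. extend(-1) → [θ0=270°, θ1=0°, e=0]
2. rotate(0, 180) → [θ0=90°, θ1=0°, e=0]

[θ0=90°, θ1=0°, e=0]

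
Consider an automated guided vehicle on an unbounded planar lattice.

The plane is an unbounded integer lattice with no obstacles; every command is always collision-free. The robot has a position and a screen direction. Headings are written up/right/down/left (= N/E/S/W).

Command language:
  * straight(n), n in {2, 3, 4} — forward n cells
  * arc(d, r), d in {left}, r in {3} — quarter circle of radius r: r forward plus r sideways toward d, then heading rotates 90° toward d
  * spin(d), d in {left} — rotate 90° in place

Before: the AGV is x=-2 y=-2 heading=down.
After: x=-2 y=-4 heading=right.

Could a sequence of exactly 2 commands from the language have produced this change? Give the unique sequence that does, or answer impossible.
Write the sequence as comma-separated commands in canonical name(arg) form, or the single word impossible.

key: order matters: swapping straight(2) and spin(left) lands elsewhere
t0: x=-2 y=-2 heading=down
t=1 straight(2) ⇒ x=-2 y=-4 heading=down
t=2 spin(left) ⇒ x=-2 y=-4 heading=right
uniquely the one of 25 2-step routes that fits.

straight(2), spin(left)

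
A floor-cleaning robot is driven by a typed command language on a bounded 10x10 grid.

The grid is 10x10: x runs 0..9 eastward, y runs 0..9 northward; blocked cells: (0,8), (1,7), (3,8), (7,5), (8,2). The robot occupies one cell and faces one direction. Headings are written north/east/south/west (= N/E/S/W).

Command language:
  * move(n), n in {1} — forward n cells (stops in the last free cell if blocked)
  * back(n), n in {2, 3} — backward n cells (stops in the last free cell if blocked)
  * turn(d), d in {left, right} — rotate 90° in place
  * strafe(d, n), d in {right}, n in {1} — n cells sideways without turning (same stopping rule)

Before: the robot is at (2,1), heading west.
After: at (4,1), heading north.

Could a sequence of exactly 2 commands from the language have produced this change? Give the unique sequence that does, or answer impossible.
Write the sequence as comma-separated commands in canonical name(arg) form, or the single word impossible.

back(2), turn(right)

key: position moved to (4,1) AND the heading swung to N — translation plus rotation needed
begin: at (2,1), heading west
step 1 (back(2)): at (4,1), heading west
step 2 (turn(right)): at (4,1), heading north
uniquely the one of 36 2-step routes that fits.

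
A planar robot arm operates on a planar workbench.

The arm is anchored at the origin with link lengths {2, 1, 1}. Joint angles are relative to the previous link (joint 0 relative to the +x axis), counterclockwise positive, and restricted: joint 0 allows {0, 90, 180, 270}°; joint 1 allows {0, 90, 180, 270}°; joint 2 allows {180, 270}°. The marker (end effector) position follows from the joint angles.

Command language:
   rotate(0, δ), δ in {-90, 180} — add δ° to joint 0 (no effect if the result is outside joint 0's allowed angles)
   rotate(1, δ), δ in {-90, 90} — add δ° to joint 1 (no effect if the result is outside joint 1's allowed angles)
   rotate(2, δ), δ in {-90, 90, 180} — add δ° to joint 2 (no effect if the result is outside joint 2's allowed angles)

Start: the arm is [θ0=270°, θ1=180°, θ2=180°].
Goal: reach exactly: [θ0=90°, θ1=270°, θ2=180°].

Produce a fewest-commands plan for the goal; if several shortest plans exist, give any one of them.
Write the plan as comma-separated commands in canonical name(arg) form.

from: [θ0=270°, θ1=180°, θ2=180°]
step 1 (rotate(1, 90)): [θ0=270°, θ1=270°, θ2=180°]
step 2 (rotate(0, 180)): [θ0=90°, θ1=270°, θ2=180°]
no 1-step plan works, so 2 is optimal.

rotate(1, 90), rotate(0, 180)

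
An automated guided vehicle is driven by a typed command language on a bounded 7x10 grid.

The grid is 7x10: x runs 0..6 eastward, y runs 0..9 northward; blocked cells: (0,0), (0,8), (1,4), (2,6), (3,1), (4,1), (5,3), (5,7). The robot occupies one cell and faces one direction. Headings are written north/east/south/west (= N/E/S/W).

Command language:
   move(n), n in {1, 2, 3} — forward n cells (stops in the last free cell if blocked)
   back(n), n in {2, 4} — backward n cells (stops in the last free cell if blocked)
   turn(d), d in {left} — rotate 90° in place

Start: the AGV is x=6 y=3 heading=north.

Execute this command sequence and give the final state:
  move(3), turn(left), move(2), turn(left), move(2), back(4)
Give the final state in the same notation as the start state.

start: x=6 y=3 heading=north
[1] after move(3): x=6 y=6 heading=north
[2] after turn(left): x=6 y=6 heading=west
[3] after move(2): x=4 y=6 heading=west
[4] after turn(left): x=4 y=6 heading=south
[5] after move(2): x=4 y=4 heading=south
[6] after back(4): x=4 y=8 heading=south

x=4 y=8 heading=south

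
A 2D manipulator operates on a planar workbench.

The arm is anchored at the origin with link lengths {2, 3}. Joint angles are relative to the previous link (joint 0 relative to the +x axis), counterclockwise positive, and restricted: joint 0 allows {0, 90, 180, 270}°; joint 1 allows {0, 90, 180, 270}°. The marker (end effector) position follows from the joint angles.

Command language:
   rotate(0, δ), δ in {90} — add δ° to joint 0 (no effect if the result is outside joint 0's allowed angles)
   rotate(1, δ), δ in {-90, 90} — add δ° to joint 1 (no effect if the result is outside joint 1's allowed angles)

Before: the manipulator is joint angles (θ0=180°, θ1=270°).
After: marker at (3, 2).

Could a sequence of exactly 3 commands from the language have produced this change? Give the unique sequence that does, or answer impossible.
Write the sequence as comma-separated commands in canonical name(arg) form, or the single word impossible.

rotate(0, 90), rotate(0, 90), rotate(0, 90)

initial: joint angles (θ0=180°, θ1=270°)
t=1 rotate(0, 90) ⇒ joint angles (θ0=270°, θ1=270°)
t=2 rotate(0, 90) ⇒ joint angles (θ0=0°, θ1=270°)
t=3 rotate(0, 90) ⇒ joint angles (θ0=90°, θ1=270°)
uniquely the one of 27 3-step routes that fits.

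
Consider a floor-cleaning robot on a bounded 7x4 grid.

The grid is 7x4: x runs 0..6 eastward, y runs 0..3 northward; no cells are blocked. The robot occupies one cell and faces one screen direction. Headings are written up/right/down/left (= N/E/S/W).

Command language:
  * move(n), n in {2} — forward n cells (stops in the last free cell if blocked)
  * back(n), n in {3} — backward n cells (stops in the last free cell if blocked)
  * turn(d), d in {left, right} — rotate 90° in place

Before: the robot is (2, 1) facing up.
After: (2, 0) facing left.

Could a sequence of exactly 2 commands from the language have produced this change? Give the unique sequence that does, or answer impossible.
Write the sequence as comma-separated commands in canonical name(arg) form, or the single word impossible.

key: back(3) runs into the grid edge before its full distance
start: (2, 1) facing up
[1] after back(3): (2, 0) facing up
[2] after turn(left): (2, 0) facing left
no other 2-command option fits: unique.

back(3), turn(left)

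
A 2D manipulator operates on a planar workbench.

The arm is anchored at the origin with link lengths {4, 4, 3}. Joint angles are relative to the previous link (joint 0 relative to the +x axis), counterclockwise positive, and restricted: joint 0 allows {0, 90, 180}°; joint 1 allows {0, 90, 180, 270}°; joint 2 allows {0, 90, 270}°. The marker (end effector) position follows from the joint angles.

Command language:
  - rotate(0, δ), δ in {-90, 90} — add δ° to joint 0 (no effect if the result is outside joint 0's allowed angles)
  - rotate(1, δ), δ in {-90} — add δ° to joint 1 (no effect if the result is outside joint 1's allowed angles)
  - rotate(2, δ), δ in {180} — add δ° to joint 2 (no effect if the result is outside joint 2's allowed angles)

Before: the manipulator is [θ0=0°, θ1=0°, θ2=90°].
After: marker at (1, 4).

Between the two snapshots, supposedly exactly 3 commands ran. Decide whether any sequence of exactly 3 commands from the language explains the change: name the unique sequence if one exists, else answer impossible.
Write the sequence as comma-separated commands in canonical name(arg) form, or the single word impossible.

start: [θ0=0°, θ1=0°, θ2=90°]
t=1 rotate(1, -90) ⇒ [θ0=0°, θ1=270°, θ2=90°]
t=2 rotate(1, -90) ⇒ [θ0=0°, θ1=180°, θ2=90°]
t=3 rotate(1, -90) ⇒ [θ0=0°, θ1=90°, θ2=90°]
all 64 alternatives checked — unique.

rotate(1, -90), rotate(1, -90), rotate(1, -90)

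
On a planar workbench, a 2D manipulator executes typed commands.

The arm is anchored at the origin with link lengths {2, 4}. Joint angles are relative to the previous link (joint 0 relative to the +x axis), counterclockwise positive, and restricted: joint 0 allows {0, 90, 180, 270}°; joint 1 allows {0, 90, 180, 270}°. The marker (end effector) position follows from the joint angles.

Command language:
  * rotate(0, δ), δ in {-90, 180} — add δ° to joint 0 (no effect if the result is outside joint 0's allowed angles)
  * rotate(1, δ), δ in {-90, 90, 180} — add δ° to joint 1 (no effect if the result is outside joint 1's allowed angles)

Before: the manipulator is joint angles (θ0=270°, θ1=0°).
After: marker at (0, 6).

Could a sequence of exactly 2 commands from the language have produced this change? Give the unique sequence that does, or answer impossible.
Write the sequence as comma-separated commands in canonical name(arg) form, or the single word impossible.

t0: joint angles (θ0=270°, θ1=0°)
1. rotate(0, -90) → joint angles (θ0=180°, θ1=0°)
2. rotate(0, -90) → joint angles (θ0=90°, θ1=0°)
all 25 alternatives checked — unique.

rotate(0, -90), rotate(0, -90)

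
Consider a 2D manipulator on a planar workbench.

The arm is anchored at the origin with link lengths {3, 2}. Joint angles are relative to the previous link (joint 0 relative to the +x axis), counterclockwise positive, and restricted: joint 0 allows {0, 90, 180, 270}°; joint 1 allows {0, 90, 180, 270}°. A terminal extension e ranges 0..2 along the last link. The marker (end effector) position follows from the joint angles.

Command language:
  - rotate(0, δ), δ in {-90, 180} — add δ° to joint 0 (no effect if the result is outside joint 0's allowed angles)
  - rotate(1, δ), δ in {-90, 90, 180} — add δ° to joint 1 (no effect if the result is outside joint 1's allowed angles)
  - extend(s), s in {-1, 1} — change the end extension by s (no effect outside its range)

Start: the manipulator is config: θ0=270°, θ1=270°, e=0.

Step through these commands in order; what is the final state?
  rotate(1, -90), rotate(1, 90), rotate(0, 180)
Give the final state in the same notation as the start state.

config: θ0=90°, θ1=270°, e=0

begin: config: θ0=270°, θ1=270°, e=0
[1] after rotate(1, -90): config: θ0=270°, θ1=180°, e=0
[2] after rotate(1, 90): config: θ0=270°, θ1=270°, e=0
[3] after rotate(0, 180): config: θ0=90°, θ1=270°, e=0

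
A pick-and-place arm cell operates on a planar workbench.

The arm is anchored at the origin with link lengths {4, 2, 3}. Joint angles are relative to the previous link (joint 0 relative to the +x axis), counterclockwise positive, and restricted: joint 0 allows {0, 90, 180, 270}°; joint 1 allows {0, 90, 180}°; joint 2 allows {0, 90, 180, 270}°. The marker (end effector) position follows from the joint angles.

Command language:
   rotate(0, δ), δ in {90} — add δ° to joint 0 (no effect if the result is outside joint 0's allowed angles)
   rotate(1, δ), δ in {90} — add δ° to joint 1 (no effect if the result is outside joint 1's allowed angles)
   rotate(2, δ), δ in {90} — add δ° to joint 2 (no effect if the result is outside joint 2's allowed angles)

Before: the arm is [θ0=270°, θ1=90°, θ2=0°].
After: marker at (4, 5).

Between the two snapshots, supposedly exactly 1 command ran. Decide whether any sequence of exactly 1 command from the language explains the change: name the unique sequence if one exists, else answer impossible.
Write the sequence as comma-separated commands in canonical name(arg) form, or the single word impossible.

t0: [θ0=270°, θ1=90°, θ2=0°]
t=1 rotate(0, 90) ⇒ [θ0=0°, θ1=90°, θ2=0°]
no rival 1-sequence matches.

rotate(0, 90)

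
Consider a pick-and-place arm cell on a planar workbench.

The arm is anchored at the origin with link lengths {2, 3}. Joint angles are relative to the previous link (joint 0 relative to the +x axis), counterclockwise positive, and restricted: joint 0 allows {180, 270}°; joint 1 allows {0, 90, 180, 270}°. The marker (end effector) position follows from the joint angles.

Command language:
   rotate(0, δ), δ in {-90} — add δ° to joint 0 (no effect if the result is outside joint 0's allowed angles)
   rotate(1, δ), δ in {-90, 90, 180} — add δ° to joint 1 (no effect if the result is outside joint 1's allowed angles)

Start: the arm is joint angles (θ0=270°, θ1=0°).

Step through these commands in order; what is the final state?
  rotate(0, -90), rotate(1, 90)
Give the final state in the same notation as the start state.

joint angles (θ0=180°, θ1=90°)

from: joint angles (θ0=270°, θ1=0°)
[1] after rotate(0, -90): joint angles (θ0=180°, θ1=0°)
[2] after rotate(1, 90): joint angles (θ0=180°, θ1=90°)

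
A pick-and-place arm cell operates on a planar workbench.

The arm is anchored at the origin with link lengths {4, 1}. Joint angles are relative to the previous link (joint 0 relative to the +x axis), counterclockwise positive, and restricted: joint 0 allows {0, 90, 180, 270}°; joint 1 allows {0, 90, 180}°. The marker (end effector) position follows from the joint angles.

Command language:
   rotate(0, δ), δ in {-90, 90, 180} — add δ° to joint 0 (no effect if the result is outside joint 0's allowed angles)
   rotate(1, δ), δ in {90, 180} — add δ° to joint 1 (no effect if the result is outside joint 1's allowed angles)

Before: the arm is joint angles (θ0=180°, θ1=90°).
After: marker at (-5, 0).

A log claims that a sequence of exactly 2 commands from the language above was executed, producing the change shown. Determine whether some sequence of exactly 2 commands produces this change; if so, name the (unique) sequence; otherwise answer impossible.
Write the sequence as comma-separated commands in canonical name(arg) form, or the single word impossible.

key: running rotate(1, 180) before rotate(1, 90) would end elsewhere — order is forced
initial: joint angles (θ0=180°, θ1=90°)
step 1 (rotate(1, 90)): joint angles (θ0=180°, θ1=180°)
step 2 (rotate(1, 180)): joint angles (θ0=180°, θ1=0°)
no other 2-command option fits: unique.

rotate(1, 90), rotate(1, 180)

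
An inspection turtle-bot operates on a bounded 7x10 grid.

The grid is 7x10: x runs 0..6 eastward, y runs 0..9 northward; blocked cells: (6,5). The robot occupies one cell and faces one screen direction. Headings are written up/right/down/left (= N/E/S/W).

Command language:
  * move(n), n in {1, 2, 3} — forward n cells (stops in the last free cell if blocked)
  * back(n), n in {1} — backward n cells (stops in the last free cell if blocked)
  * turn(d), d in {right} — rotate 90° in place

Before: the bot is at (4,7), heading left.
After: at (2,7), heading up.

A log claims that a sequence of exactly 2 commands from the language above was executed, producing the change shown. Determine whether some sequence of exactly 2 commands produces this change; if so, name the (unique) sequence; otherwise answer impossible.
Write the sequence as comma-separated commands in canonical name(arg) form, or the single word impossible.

key: cell and facing (now N) both changed — the 2 commands mix motion and turning
t0: at (4,7), heading left
[1] after move(2): at (2,7), heading left
[2] after turn(right): at (2,7), heading up
uniquely the one of 25 2-step routes that fits.

move(2), turn(right)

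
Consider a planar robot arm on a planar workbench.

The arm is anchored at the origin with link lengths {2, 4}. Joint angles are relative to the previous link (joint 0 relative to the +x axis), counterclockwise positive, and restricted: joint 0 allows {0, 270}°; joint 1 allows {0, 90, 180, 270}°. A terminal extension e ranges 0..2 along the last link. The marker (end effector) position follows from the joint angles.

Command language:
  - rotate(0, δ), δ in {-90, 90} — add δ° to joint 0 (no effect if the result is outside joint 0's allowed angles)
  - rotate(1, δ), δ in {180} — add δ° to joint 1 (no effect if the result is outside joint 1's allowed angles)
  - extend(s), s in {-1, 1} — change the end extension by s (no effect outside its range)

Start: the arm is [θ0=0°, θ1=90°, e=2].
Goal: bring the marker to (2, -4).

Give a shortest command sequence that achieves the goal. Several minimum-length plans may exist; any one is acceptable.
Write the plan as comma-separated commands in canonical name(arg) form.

from: [θ0=0°, θ1=90°, e=2]
step 1 (rotate(1, 180)): [θ0=0°, θ1=270°, e=2]
step 2 (extend(-1)): [θ0=0°, θ1=270°, e=1]
step 3 (extend(-1)): [θ0=0°, θ1=270°, e=0]
no 2-step plan works, so 3 is optimal.

rotate(1, 180), extend(-1), extend(-1)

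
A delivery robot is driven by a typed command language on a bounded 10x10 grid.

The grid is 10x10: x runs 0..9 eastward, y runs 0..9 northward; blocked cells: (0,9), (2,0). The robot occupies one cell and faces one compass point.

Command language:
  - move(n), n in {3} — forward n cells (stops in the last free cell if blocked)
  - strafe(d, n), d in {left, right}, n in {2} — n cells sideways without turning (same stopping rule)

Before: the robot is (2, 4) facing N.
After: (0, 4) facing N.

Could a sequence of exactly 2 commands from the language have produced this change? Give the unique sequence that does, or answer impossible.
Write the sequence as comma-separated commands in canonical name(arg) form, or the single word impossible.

strafe(left, 2), strafe(left, 2)

key: the second strafe(left, 2) runs into the grid edge before its full distance
initial: (2, 4) facing N
t=1 strafe(left, 2) ⇒ (0, 4) facing N
t=2 strafe(left, 2) ⇒ (0, 4) facing N
no rival 2-sequence matches.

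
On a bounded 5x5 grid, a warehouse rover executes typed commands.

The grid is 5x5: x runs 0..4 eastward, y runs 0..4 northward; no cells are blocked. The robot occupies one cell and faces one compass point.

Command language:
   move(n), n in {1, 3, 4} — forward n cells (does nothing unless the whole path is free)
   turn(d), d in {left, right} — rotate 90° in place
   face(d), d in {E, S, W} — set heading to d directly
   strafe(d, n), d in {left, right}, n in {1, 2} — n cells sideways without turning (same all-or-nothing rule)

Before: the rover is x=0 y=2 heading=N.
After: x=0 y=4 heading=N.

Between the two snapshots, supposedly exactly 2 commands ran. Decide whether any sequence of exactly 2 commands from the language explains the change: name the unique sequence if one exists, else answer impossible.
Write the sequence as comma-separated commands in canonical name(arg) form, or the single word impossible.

key: still facing N at the end — nothing in the sequence rotates
start: x=0 y=2 heading=N
t=1 move(1) ⇒ x=0 y=3 heading=N
t=2 move(1) ⇒ x=0 y=4 heading=N
uniquely the one of 144 2-step routes that fits.

move(1), move(1)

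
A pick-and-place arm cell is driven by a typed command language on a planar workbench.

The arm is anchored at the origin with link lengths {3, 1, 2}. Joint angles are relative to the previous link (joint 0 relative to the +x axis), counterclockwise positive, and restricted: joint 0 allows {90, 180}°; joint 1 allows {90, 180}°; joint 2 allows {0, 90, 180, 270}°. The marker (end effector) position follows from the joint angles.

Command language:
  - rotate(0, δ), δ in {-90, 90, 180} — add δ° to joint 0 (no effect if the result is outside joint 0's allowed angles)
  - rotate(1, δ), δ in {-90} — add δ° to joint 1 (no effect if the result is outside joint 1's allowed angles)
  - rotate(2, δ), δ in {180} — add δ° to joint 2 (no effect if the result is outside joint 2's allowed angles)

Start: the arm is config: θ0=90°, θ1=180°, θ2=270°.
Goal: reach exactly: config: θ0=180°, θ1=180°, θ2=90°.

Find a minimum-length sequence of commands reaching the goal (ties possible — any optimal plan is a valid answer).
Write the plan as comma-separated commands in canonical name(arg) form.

rotate(2, 180), rotate(0, 90)

begin: config: θ0=90°, θ1=180°, θ2=270°
t=1 rotate(2, 180) ⇒ config: θ0=90°, θ1=180°, θ2=90°
t=2 rotate(0, 90) ⇒ config: θ0=180°, θ1=180°, θ2=90°
minimal: 2 command(s), checked below 2.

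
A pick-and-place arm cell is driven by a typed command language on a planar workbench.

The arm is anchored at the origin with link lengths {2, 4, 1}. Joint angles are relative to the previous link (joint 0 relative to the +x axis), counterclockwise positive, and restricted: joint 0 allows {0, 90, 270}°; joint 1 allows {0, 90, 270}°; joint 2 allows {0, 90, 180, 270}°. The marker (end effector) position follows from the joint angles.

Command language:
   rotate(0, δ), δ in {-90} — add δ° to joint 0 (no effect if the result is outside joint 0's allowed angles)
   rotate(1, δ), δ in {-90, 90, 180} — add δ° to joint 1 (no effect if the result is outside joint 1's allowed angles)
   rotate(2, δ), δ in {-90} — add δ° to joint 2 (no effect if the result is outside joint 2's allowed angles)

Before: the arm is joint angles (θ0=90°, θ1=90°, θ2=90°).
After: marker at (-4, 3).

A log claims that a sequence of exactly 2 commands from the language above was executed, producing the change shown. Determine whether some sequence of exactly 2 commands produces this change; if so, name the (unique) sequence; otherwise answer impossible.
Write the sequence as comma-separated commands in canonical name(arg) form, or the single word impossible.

rotate(2, -90), rotate(2, -90)

begin: joint angles (θ0=90°, θ1=90°, θ2=90°)
[1] after rotate(2, -90): joint angles (θ0=90°, θ1=90°, θ2=0°)
[2] after rotate(2, -90): joint angles (θ0=90°, θ1=90°, θ2=270°)
no other 2-command option fits: unique.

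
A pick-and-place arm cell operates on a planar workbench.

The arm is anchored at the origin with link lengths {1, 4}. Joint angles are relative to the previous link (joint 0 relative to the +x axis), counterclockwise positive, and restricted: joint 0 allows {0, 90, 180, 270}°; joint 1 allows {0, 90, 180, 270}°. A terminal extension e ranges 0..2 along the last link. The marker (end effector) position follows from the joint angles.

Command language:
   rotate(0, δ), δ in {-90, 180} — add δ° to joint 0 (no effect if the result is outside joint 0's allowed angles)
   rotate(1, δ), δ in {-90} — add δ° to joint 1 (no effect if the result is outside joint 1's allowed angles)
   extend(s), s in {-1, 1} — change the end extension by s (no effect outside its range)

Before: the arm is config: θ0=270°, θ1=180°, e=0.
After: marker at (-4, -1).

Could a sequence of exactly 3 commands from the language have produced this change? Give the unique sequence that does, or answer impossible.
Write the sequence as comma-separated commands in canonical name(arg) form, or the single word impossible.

begin: config: θ0=270°, θ1=180°, e=0
step 1 (rotate(1, -90)): config: θ0=270°, θ1=90°, e=0
step 2 (rotate(1, -90)): config: θ0=270°, θ1=0°, e=0
step 3 (rotate(1, -90)): config: θ0=270°, θ1=270°, e=0
no other 3-command option fits: unique.

rotate(1, -90), rotate(1, -90), rotate(1, -90)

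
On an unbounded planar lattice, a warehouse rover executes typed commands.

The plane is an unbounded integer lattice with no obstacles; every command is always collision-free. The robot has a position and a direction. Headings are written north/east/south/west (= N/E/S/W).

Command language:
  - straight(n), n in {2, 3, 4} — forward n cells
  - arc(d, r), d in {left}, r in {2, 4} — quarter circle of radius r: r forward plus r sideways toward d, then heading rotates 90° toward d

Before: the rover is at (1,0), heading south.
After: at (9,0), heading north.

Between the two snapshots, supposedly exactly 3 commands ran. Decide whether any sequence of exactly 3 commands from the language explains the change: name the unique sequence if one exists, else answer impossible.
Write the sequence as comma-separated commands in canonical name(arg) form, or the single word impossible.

key: cell and facing (now N) both changed — the 3 commands mix motion and turning
t0: at (1,0), heading south
step 1 (arc(left, 2)): at (3,-2), heading east
step 2 (straight(4)): at (7,-2), heading east
step 3 (arc(left, 2)): at (9,0), heading north
no other 3-command option fits: unique.

arc(left, 2), straight(4), arc(left, 2)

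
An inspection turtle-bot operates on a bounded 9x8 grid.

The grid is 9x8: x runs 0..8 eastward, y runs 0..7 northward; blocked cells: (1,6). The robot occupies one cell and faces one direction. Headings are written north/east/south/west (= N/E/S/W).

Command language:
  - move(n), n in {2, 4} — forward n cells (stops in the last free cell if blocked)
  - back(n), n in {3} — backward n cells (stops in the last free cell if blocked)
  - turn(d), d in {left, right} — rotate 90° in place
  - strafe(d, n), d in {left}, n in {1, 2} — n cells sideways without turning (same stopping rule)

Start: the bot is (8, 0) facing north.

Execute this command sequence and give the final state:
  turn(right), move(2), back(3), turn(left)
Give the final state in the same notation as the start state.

start: (8, 0) facing north
step 1 (turn(right)): (8, 0) facing east
step 2 (move(2)): (8, 0) facing east
step 3 (back(3)): (5, 0) facing east
step 4 (turn(left)): (5, 0) facing north

(5, 0) facing north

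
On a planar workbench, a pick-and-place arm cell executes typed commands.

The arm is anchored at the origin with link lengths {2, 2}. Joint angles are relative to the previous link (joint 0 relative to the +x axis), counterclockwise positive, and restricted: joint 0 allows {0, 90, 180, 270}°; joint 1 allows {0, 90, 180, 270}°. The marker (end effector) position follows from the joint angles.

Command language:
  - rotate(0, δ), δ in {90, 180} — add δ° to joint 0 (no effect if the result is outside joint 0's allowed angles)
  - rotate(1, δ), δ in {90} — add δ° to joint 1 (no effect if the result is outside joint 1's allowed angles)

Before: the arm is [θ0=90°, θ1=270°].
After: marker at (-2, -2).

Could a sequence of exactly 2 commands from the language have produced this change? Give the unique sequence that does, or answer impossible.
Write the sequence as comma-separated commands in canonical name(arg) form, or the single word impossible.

rotate(0, 90), rotate(0, 90)

start: [θ0=90°, θ1=270°]
t=1 rotate(0, 90) ⇒ [θ0=180°, θ1=270°]
t=2 rotate(0, 90) ⇒ [θ0=270°, θ1=270°]
no rival 2-sequence matches.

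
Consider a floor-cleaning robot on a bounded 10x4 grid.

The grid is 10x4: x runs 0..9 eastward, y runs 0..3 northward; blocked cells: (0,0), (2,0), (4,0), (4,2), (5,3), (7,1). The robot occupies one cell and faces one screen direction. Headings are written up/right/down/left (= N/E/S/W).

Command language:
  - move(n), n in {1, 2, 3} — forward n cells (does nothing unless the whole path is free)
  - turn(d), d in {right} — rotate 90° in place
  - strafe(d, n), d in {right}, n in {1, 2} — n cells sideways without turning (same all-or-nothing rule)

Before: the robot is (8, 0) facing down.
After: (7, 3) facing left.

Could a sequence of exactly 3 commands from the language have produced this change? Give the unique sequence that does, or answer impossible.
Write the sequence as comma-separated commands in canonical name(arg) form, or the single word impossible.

all 216 sequences checked — none match.

impossible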